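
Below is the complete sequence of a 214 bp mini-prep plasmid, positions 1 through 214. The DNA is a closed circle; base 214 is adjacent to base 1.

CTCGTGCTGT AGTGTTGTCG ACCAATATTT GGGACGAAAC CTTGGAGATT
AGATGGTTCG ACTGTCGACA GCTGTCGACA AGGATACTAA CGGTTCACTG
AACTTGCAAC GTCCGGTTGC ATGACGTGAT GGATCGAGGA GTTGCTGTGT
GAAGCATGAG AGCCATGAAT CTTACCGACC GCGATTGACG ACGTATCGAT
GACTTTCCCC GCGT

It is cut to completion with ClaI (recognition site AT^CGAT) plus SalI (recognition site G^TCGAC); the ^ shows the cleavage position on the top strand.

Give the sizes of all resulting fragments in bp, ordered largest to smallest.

The ClaI site (ATCGAT) starts at position 195.
ClaI cuts after base 2 of each site, so after position 196.
SalI sites (GTCGAC) start at positions 17, 64, 74.
SalI cuts after the first base of each site, so after positions 17, 64, 74.
Combined cut positions: 17, 64, 74, 196.
Circular molecule, 4 cuts → 4 fragments:
  18–64 → 47 bp
  65–74 → 10 bp
  75–196 → 122 bp
  197–214 then 1–17 → 18 + 17 = 35 bp
Sorted largest to smallest: 122, 47, 35, 10 bp.

122, 47, 35, 10 bp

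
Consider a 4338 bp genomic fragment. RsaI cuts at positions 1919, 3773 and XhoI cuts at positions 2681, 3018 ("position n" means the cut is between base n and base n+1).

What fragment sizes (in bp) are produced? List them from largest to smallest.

Combined cut positions (sorted): 1919, 2681, 3018, 3773.
Linear molecule, 4 cuts → 5 fragments:
  1919 − 0 = 1919 bp
  2681 − 1919 = 762 bp
  3018 − 2681 = 337 bp
  3773 − 3018 = 755 bp
  4338 − 3773 = 565 bp
Sorted largest to smallest: 1919, 762, 755, 565, 337 bp.

1919, 762, 755, 565, 337 bp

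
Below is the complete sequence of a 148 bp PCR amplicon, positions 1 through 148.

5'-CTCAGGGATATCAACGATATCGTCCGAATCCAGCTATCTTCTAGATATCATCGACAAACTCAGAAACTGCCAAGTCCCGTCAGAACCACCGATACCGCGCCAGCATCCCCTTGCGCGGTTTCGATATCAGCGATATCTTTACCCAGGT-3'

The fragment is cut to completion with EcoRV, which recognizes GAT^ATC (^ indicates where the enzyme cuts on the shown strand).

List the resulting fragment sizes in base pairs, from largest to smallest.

79, 28, 14, 9, 9, 9 bp

EcoRV sites (GATATC) start at positions 7, 16, 44, 123, 132.
EcoRV cuts after base 3 of each site, so after positions 9, 18, 46, 125, 134.
Linear molecule, 5 cuts → 6 fragments:
  1–9 → 9 bp
  10–18 → 9 bp
  19–46 → 28 bp
  47–125 → 79 bp
  126–134 → 9 bp
  135–148 → 14 bp
Sorted largest to smallest: 79, 28, 14, 9, 9, 9 bp.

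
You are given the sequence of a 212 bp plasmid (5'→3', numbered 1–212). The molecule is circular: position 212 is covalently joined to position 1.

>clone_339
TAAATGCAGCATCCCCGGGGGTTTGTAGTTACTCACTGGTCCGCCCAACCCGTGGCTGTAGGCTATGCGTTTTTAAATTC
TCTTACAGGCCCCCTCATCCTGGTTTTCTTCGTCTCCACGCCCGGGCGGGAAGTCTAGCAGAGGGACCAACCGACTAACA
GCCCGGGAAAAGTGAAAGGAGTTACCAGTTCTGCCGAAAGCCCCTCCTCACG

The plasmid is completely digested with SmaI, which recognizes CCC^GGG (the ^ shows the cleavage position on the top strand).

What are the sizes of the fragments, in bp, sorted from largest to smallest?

SmaI sites (CCCGGG) start at positions 14, 121, 162.
SmaI cuts after base 3 of each site, so after positions 16, 123, 164.
Circular molecule, 3 cuts → 3 fragments:
  17–123 → 107 bp
  124–164 → 41 bp
  165–212 then 1–16 → 48 + 16 = 64 bp
Sorted largest to smallest: 107, 64, 41 bp.

107, 64, 41 bp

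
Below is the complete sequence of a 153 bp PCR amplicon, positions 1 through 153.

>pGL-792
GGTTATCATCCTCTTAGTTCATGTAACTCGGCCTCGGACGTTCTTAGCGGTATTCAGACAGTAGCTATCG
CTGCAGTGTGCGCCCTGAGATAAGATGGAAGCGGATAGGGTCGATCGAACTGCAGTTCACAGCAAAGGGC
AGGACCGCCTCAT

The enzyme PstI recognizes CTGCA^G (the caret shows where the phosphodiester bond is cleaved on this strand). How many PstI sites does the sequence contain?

2

CTGCAG occurs starting at positions 71, 120.
PstI cuts at 2 sites.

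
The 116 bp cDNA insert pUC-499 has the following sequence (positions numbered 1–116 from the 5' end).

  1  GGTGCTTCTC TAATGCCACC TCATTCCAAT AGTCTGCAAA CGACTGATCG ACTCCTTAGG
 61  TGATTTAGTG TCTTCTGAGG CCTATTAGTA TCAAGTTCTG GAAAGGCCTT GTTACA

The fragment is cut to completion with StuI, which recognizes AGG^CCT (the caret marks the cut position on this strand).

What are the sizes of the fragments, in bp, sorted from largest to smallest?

StuI sites (AGGCCT) start at positions 78, 104.
StuI cuts after base 3 of each site, so after positions 80, 106.
Linear molecule, 2 cuts → 3 fragments:
  1–80 → 80 bp
  81–106 → 26 bp
  107–116 → 10 bp
Sorted largest to smallest: 80, 26, 10 bp.

80, 26, 10 bp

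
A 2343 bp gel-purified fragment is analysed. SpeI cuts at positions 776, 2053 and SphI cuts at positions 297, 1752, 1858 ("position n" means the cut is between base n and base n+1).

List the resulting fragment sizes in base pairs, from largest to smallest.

Combined cut positions (sorted): 297, 776, 1752, 1858, 2053.
Linear molecule, 5 cuts → 6 fragments:
  297 − 0 = 297 bp
  776 − 297 = 479 bp
  1752 − 776 = 976 bp
  1858 − 1752 = 106 bp
  2053 − 1858 = 195 bp
  2343 − 2053 = 290 bp
Sorted largest to smallest: 976, 479, 297, 290, 195, 106 bp.

976, 479, 297, 290, 195, 106 bp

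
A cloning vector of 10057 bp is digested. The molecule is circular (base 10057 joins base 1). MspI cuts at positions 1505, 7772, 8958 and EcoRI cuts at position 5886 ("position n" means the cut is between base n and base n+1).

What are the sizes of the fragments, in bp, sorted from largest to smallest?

Combined cut positions (sorted): 1505, 5886, 7772, 8958.
Circular molecule, 4 cuts → 4 fragments:
  5886 − 1505 = 4381 bp
  7772 − 5886 = 1886 bp
  8958 − 7772 = 1186 bp
  wrap: 10057 − 8958 + 1505 = 2604 bp
Sorted largest to smallest: 4381, 2604, 1886, 1186 bp.

4381, 2604, 1886, 1186 bp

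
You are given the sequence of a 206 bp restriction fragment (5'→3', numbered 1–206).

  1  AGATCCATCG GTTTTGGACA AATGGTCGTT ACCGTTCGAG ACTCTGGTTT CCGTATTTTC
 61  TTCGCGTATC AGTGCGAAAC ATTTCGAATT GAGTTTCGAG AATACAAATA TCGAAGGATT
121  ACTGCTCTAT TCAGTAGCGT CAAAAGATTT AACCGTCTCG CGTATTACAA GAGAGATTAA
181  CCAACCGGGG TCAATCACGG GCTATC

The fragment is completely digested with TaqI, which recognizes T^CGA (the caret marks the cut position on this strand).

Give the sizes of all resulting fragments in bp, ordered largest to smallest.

95, 48, 36, 15, 12 bp

TaqI sites (TCGA) start at positions 36, 84, 96, 111.
TaqI cuts after the first base of each site, so after positions 36, 84, 96, 111.
Linear molecule, 4 cuts → 5 fragments:
  1–36 → 36 bp
  37–84 → 48 bp
  85–96 → 12 bp
  97–111 → 15 bp
  112–206 → 95 bp
Sorted largest to smallest: 95, 48, 36, 15, 12 bp.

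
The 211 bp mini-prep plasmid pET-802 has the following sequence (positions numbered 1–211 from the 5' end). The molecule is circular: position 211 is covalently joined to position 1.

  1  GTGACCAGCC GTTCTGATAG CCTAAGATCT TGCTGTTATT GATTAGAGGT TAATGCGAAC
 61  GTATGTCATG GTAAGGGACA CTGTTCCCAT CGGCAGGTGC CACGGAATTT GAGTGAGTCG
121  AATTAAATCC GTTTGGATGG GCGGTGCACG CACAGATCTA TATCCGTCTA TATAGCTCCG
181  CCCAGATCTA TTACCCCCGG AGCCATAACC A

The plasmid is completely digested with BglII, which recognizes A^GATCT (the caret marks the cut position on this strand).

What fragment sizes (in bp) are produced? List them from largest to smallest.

129, 52, 30 bp

BglII sites (AGATCT) start at positions 25, 154, 184.
BglII cuts after the first base of each site, so after positions 25, 154, 184.
Circular molecule, 3 cuts → 3 fragments:
  26–154 → 129 bp
  155–184 → 30 bp
  185–211 then 1–25 → 27 + 25 = 52 bp
Sorted largest to smallest: 129, 52, 30 bp.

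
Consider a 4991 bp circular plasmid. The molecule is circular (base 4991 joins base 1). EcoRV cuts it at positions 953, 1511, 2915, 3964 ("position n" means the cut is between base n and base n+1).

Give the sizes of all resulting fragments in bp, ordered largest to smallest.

Circular molecule, 4 cuts → 4 fragments:
  1511 − 953 = 558 bp
  2915 − 1511 = 1404 bp
  3964 − 2915 = 1049 bp
  wrap: 4991 − 3964 + 953 = 1980 bp
Sorted largest to smallest: 1980, 1404, 1049, 558 bp.

1980, 1404, 1049, 558 bp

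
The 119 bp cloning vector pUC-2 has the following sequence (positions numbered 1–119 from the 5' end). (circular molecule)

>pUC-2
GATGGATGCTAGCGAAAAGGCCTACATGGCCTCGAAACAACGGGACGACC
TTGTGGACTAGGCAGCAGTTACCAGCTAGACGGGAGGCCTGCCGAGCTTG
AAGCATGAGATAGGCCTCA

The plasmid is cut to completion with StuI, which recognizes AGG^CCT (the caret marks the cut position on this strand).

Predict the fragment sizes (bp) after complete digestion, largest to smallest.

67, 27, 25 bp

StuI sites (AGGCCT) start at positions 18, 85, 112.
StuI cuts after base 3 of each site, so after positions 20, 87, 114.
Circular molecule, 3 cuts → 3 fragments:
  21–87 → 67 bp
  88–114 → 27 bp
  115–119 then 1–20 → 5 + 20 = 25 bp
Sorted largest to smallest: 67, 27, 25 bp.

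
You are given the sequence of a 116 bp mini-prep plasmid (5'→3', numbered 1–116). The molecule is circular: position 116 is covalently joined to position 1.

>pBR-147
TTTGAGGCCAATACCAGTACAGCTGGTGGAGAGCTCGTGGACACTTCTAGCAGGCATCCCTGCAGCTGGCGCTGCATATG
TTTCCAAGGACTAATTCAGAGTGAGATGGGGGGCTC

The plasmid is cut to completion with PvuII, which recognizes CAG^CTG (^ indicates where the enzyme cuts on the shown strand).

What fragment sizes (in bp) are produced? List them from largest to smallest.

73, 43 bp

PvuII sites (CAGCTG) start at positions 20, 63.
PvuII cuts after base 3 of each site, so after positions 22, 65.
Circular molecule, 2 cuts → 2 fragments:
  23–65 → 43 bp
  66–116 then 1–22 → 51 + 22 = 73 bp
Sorted largest to smallest: 73, 43 bp.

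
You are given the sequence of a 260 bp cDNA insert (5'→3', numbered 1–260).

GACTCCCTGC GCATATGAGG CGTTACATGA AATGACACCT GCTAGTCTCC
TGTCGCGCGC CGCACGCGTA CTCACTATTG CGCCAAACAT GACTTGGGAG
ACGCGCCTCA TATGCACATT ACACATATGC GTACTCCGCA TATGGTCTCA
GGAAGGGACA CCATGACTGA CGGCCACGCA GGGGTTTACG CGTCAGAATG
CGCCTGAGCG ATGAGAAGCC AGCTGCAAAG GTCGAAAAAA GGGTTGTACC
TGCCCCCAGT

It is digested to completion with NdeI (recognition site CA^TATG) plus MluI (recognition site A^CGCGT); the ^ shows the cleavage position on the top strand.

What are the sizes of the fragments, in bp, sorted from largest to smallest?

NdeI sites (CATATG) start at positions 12, 109, 124, 139.
NdeI cuts after base 2 of each site, so after positions 13, 110, 125, 140.
MluI sites (ACGCGT) start at positions 64, 188.
MluI cuts after the first base of each site, so after positions 64, 188.
Combined cut positions: 13, 64, 110, 125, 140, 188.
Linear molecule, 6 cuts → 7 fragments:
  1–13 → 13 bp
  14–64 → 51 bp
  65–110 → 46 bp
  111–125 → 15 bp
  126–140 → 15 bp
  141–188 → 48 bp
  189–260 → 72 bp
Sorted largest to smallest: 72, 51, 48, 46, 15, 15, 13 bp.

72, 51, 48, 46, 15, 15, 13 bp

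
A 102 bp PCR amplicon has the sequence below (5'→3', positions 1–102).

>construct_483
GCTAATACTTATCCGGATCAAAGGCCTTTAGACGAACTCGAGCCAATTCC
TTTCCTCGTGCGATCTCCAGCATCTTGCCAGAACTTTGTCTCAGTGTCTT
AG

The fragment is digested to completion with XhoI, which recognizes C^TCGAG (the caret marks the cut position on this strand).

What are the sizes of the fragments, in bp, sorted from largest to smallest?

The XhoI site (CTCGAG) starts at position 37.
XhoI cuts after the first base of each site, so after position 37.
Linear molecule, 1 cut → 2 fragments:
  1–37 → 37 bp
  38–102 → 65 bp
Sorted largest to smallest: 65, 37 bp.

65, 37 bp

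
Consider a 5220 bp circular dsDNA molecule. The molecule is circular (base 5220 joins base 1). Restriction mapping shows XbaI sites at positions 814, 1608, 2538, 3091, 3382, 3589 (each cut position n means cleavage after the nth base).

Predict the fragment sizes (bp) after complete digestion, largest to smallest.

2445, 930, 794, 553, 291, 207 bp

Circular molecule, 6 cuts → 6 fragments:
  1608 − 814 = 794 bp
  2538 − 1608 = 930 bp
  3091 − 2538 = 553 bp
  3382 − 3091 = 291 bp
  3589 − 3382 = 207 bp
  wrap: 5220 − 3589 + 814 = 2445 bp
Sorted largest to smallest: 2445, 930, 794, 553, 291, 207 bp.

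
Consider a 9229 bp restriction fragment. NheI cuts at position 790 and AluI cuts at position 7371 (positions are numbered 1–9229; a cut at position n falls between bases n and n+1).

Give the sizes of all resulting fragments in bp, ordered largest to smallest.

6581, 1858, 790 bp

Combined cut positions (sorted): 790, 7371.
Linear molecule, 2 cuts → 3 fragments:
  790 − 0 = 790 bp
  7371 − 790 = 6581 bp
  9229 − 7371 = 1858 bp
Sorted largest to smallest: 6581, 1858, 790 bp.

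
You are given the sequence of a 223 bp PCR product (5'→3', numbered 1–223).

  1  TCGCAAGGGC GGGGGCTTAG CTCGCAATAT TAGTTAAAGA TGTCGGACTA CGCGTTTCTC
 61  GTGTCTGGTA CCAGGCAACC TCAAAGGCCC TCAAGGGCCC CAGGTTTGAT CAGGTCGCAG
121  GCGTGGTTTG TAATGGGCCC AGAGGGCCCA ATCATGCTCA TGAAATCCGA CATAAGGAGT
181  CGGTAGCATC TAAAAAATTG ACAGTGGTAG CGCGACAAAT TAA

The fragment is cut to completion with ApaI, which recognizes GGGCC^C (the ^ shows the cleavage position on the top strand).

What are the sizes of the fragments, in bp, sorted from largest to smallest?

ApaI sites (GGGCCC) start at positions 95, 135, 144.
ApaI cuts after base 5 of each site (before the last base), so after positions 99, 139, 148.
Linear molecule, 3 cuts → 4 fragments:
  1–99 → 99 bp
  100–139 → 40 bp
  140–148 → 9 bp
  149–223 → 75 bp
Sorted largest to smallest: 99, 75, 40, 9 bp.

99, 75, 40, 9 bp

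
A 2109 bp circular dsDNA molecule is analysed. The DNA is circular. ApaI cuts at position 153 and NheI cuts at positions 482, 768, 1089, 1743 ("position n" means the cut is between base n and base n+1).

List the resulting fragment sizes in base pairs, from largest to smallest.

654, 519, 329, 321, 286 bp

Combined cut positions (sorted): 153, 482, 768, 1089, 1743.
Circular molecule, 5 cuts → 5 fragments:
  482 − 153 = 329 bp
  768 − 482 = 286 bp
  1089 − 768 = 321 bp
  1743 − 1089 = 654 bp
  wrap: 2109 − 1743 + 153 = 519 bp
Sorted largest to smallest: 654, 519, 329, 321, 286 bp.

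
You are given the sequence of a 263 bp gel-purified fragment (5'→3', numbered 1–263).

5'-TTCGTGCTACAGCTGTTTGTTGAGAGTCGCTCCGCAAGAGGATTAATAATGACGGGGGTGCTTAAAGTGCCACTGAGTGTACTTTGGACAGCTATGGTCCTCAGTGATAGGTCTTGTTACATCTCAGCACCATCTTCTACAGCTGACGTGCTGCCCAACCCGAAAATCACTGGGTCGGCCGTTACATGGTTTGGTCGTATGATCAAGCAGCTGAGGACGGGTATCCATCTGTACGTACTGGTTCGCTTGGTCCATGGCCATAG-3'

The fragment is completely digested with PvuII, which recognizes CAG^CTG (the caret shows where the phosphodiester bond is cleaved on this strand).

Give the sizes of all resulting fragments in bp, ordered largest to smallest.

130, 68, 53, 12 bp

PvuII sites (CAGCTG) start at positions 10, 140, 208.
PvuII cuts after base 3 of each site, so after positions 12, 142, 210.
Linear molecule, 3 cuts → 4 fragments:
  1–12 → 12 bp
  13–142 → 130 bp
  143–210 → 68 bp
  211–263 → 53 bp
Sorted largest to smallest: 130, 68, 53, 12 bp.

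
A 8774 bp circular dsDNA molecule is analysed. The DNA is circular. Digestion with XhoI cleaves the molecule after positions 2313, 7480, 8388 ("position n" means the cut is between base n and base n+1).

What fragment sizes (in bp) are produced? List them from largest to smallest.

5167, 2699, 908 bp

Circular molecule, 3 cuts → 3 fragments:
  7480 − 2313 = 5167 bp
  8388 − 7480 = 908 bp
  wrap: 8774 − 8388 + 2313 = 2699 bp
Sorted largest to smallest: 5167, 2699, 908 bp.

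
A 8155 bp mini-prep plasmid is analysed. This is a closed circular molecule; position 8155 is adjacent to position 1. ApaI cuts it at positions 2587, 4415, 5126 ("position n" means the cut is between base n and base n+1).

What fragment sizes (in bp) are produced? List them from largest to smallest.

Circular molecule, 3 cuts → 3 fragments:
  4415 − 2587 = 1828 bp
  5126 − 4415 = 711 bp
  wrap: 8155 − 5126 + 2587 = 5616 bp
Sorted largest to smallest: 5616, 1828, 711 bp.

5616, 1828, 711 bp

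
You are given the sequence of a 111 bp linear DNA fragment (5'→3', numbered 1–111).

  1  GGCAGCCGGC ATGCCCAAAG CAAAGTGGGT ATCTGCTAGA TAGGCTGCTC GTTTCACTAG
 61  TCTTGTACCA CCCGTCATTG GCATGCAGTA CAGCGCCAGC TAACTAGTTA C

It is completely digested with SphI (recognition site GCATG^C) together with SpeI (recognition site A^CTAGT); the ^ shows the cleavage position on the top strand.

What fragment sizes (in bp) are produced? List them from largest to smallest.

SphI sites (GCATGC) start at positions 9, 81.
SphI cuts after base 5 of each site (before the last base), so after positions 13, 85.
SpeI sites (ACTAGT) start at positions 56, 103.
SpeI cuts after the first base of each site, so after positions 56, 103.
Combined cut positions: 13, 56, 85, 103.
Linear molecule, 4 cuts → 5 fragments:
  1–13 → 13 bp
  14–56 → 43 bp
  57–85 → 29 bp
  86–103 → 18 bp
  104–111 → 8 bp
Sorted largest to smallest: 43, 29, 18, 13, 8 bp.

43, 29, 18, 13, 8 bp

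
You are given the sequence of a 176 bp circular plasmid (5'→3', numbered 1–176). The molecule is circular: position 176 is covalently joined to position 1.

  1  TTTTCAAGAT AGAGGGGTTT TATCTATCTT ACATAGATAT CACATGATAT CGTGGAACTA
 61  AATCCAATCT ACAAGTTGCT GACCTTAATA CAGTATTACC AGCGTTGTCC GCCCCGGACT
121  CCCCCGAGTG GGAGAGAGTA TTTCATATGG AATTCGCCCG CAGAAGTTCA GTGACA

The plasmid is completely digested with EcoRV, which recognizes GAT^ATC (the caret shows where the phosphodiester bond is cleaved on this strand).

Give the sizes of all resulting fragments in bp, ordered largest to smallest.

166, 10 bp

EcoRV sites (GATATC) start at positions 36, 46.
EcoRV cuts after base 3 of each site, so after positions 38, 48.
Circular molecule, 2 cuts → 2 fragments:
  39–48 → 10 bp
  49–176 then 1–38 → 128 + 38 = 166 bp
Sorted largest to smallest: 166, 10 bp.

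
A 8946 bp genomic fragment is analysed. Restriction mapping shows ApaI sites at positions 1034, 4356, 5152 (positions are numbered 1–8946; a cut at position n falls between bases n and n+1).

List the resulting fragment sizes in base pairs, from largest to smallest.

Linear molecule, 3 cuts → 4 fragments:
  1034 − 0 = 1034 bp
  4356 − 1034 = 3322 bp
  5152 − 4356 = 796 bp
  8946 − 5152 = 3794 bp
Sorted largest to smallest: 3794, 3322, 1034, 796 bp.

3794, 3322, 1034, 796 bp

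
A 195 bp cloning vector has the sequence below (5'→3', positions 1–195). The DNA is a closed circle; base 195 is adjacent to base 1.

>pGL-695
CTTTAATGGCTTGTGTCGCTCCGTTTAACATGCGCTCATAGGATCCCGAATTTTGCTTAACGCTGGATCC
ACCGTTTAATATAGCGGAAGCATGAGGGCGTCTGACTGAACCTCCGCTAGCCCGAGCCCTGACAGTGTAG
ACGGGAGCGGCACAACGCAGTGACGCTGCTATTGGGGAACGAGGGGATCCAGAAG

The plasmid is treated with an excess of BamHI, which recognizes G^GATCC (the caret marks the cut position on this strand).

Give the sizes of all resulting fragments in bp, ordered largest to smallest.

120, 51, 24 bp

BamHI sites (GGATCC) start at positions 41, 65, 185.
BamHI cuts after the first base of each site, so after positions 41, 65, 185.
Circular molecule, 3 cuts → 3 fragments:
  42–65 → 24 bp
  66–185 → 120 bp
  186–195 then 1–41 → 10 + 41 = 51 bp
Sorted largest to smallest: 120, 51, 24 bp.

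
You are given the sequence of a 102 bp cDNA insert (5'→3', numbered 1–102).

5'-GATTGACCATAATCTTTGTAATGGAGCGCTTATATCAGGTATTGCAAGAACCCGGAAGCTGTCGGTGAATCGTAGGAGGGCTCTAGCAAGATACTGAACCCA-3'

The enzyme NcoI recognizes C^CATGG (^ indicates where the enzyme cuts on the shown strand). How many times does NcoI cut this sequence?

No occurrence of CCATGG is present in the sequence.
NcoI does not cut: 0 sites.

0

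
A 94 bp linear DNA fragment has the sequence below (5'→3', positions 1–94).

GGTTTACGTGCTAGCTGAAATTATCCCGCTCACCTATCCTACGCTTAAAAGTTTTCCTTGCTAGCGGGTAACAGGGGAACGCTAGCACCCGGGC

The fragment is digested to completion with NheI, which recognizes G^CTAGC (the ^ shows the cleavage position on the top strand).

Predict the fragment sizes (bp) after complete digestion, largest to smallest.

50, 21, 13, 10 bp

NheI sites (GCTAGC) start at positions 10, 60, 81.
NheI cuts after the first base of each site, so after positions 10, 60, 81.
Linear molecule, 3 cuts → 4 fragments:
  1–10 → 10 bp
  11–60 → 50 bp
  61–81 → 21 bp
  82–94 → 13 bp
Sorted largest to smallest: 50, 21, 13, 10 bp.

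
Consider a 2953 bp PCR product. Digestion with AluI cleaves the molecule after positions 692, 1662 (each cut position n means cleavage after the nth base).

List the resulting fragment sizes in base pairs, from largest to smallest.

1291, 970, 692 bp

Linear molecule, 2 cuts → 3 fragments:
  692 − 0 = 692 bp
  1662 − 692 = 970 bp
  2953 − 1662 = 1291 bp
Sorted largest to smallest: 1291, 970, 692 bp.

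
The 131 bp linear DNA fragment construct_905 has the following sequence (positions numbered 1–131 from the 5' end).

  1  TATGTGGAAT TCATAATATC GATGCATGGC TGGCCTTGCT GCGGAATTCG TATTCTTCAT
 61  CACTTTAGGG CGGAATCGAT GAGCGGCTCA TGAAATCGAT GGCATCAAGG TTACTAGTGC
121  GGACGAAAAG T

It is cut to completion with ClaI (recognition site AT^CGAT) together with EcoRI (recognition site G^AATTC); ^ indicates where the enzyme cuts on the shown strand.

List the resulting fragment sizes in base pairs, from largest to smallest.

35, 32, 25, 20, 12, 7 bp

ClaI sites (ATCGAT) start at positions 18, 75, 95.
ClaI cuts after base 2 of each site, so after positions 19, 76, 96.
EcoRI sites (GAATTC) start at positions 7, 44.
EcoRI cuts after the first base of each site, so after positions 7, 44.
Combined cut positions: 7, 19, 44, 76, 96.
Linear molecule, 5 cuts → 6 fragments:
  1–7 → 7 bp
  8–19 → 12 bp
  20–44 → 25 bp
  45–76 → 32 bp
  77–96 → 20 bp
  97–131 → 35 bp
Sorted largest to smallest: 35, 32, 25, 20, 12, 7 bp.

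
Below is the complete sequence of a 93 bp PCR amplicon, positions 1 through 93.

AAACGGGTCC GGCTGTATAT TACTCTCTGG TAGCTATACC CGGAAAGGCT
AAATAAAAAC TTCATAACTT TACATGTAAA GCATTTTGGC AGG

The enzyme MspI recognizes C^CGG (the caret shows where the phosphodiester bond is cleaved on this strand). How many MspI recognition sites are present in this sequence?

CCGG occurs starting at positions 9, 40.
MspI cuts at 2 sites.

2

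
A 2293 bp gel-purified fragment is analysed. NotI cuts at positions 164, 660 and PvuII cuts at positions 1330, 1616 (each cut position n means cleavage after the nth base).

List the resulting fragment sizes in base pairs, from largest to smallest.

677, 670, 496, 286, 164 bp

Combined cut positions (sorted): 164, 660, 1330, 1616.
Linear molecule, 4 cuts → 5 fragments:
  164 − 0 = 164 bp
  660 − 164 = 496 bp
  1330 − 660 = 670 bp
  1616 − 1330 = 286 bp
  2293 − 1616 = 677 bp
Sorted largest to smallest: 677, 670, 496, 286, 164 bp.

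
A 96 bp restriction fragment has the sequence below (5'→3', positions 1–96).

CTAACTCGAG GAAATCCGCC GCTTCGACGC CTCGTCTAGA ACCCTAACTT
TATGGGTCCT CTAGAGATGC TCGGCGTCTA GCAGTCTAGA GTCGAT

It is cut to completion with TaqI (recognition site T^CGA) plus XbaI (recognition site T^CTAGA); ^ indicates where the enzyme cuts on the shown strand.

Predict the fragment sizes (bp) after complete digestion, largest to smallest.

25, 25, 18, 11, 7, 6, 4 bp

TaqI sites (TCGA) start at positions 6, 24, 92.
TaqI cuts after the first base of each site, so after positions 6, 24, 92.
XbaI sites (TCTAGA) start at positions 35, 60, 85.
XbaI cuts after the first base of each site, so after positions 35, 60, 85.
Combined cut positions: 6, 24, 35, 60, 85, 92.
Linear molecule, 6 cuts → 7 fragments:
  1–6 → 6 bp
  7–24 → 18 bp
  25–35 → 11 bp
  36–60 → 25 bp
  61–85 → 25 bp
  86–92 → 7 bp
  93–96 → 4 bp
Sorted largest to smallest: 25, 25, 18, 11, 7, 6, 4 bp.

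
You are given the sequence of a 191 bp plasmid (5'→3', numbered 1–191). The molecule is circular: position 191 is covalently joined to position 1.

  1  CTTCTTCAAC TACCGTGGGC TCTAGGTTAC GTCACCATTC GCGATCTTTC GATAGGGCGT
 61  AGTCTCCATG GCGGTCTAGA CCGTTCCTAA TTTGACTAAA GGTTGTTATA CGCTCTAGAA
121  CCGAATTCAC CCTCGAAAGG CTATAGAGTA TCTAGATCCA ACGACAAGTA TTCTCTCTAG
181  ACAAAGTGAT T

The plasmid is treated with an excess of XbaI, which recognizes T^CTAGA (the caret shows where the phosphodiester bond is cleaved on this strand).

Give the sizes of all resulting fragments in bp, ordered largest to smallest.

XbaI sites (TCTAGA) start at positions 75, 114, 151, 176.
XbaI cuts after the first base of each site, so after positions 75, 114, 151, 176.
Circular molecule, 4 cuts → 4 fragments:
  76–114 → 39 bp
  115–151 → 37 bp
  152–176 → 25 bp
  177–191 then 1–75 → 15 + 75 = 90 bp
Sorted largest to smallest: 90, 39, 37, 25 bp.

90, 39, 37, 25 bp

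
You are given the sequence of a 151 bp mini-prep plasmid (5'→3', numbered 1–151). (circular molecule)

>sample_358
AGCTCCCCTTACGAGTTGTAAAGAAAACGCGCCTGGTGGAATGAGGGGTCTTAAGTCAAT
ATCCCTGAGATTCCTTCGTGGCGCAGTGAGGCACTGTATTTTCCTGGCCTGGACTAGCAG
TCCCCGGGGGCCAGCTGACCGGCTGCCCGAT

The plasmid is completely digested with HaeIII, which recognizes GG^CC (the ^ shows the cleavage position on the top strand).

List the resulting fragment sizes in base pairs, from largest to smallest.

128, 23 bp

HaeIII sites (GGCC) start at positions 106, 129.
HaeIII cuts after base 2 of each site, so after positions 107, 130.
Circular molecule, 2 cuts → 2 fragments:
  108–130 → 23 bp
  131–151 then 1–107 → 21 + 107 = 128 bp
Sorted largest to smallest: 128, 23 bp.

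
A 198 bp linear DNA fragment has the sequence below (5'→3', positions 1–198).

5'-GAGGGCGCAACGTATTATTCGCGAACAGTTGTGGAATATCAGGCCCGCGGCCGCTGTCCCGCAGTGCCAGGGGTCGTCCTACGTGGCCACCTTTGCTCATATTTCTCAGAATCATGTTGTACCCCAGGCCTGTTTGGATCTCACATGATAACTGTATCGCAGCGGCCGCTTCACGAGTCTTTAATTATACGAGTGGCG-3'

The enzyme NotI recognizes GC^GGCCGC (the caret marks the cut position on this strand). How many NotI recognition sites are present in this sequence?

GCGGCCGC occurs starting at positions 47, 162.
NotI cuts at 2 sites.

2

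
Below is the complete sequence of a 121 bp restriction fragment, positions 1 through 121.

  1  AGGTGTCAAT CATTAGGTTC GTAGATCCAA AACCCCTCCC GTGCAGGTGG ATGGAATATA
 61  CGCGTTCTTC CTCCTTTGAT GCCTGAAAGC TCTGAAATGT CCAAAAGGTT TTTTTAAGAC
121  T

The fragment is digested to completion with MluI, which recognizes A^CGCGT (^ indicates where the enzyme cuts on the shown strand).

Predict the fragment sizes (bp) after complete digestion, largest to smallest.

The MluI site (ACGCGT) starts at position 60.
MluI cuts after the first base of each site, so after position 60.
Linear molecule, 1 cut → 2 fragments:
  1–60 → 60 bp
  61–121 → 61 bp
Sorted largest to smallest: 61, 60 bp.

61, 60 bp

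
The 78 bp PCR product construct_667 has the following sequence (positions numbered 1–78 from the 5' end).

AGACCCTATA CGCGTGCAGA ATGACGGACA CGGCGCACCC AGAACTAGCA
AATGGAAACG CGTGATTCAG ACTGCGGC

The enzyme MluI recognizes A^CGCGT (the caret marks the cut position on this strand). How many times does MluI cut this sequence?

ACGCGT occurs starting at positions 10, 58.
MluI cuts at 2 sites.

2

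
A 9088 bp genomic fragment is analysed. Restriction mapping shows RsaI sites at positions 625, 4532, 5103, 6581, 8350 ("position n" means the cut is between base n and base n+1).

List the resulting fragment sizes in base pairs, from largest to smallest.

Linear molecule, 5 cuts → 6 fragments:
  625 − 0 = 625 bp
  4532 − 625 = 3907 bp
  5103 − 4532 = 571 bp
  6581 − 5103 = 1478 bp
  8350 − 6581 = 1769 bp
  9088 − 8350 = 738 bp
Sorted largest to smallest: 3907, 1769, 1478, 738, 625, 571 bp.

3907, 1769, 1478, 738, 625, 571 bp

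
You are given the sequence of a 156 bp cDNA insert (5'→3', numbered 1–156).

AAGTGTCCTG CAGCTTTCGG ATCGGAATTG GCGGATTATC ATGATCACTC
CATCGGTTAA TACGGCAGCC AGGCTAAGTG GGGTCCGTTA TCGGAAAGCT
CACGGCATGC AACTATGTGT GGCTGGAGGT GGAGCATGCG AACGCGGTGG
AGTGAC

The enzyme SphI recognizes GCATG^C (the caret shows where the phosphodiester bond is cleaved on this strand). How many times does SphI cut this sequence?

2

GCATGC occurs starting at positions 105, 134.
SphI cuts at 2 sites.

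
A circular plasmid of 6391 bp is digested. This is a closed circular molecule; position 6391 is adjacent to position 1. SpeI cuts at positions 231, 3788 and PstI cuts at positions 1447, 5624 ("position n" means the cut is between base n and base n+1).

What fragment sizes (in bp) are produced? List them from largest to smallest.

Combined cut positions (sorted): 231, 1447, 3788, 5624.
Circular molecule, 4 cuts → 4 fragments:
  1447 − 231 = 1216 bp
  3788 − 1447 = 2341 bp
  5624 − 3788 = 1836 bp
  wrap: 6391 − 5624 + 231 = 998 bp
Sorted largest to smallest: 2341, 1836, 1216, 998 bp.

2341, 1836, 1216, 998 bp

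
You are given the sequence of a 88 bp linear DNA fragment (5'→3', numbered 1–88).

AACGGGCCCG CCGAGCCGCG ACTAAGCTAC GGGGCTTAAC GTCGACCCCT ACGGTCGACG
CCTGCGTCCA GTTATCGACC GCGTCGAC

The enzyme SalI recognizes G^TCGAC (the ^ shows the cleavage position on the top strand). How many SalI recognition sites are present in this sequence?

GTCGAC occurs starting at positions 41, 54, 83.
SalI cuts at 3 sites.

3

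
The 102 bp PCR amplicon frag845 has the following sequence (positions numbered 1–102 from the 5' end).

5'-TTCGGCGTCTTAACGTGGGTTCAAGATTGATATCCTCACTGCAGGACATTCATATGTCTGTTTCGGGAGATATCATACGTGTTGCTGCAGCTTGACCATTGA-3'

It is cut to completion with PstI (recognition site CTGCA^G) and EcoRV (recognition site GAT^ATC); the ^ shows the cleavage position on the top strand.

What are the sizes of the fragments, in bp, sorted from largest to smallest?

31, 28, 18, 13, 12 bp

PstI sites (CTGCAG) start at positions 39, 85.
PstI cuts after base 5 of each site (before the last base), so after positions 43, 89.
EcoRV sites (GATATC) start at positions 29, 69.
EcoRV cuts after base 3 of each site, so after positions 31, 71.
Combined cut positions: 31, 43, 71, 89.
Linear molecule, 4 cuts → 5 fragments:
  1–31 → 31 bp
  32–43 → 12 bp
  44–71 → 28 bp
  72–89 → 18 bp
  90–102 → 13 bp
Sorted largest to smallest: 31, 28, 18, 13, 12 bp.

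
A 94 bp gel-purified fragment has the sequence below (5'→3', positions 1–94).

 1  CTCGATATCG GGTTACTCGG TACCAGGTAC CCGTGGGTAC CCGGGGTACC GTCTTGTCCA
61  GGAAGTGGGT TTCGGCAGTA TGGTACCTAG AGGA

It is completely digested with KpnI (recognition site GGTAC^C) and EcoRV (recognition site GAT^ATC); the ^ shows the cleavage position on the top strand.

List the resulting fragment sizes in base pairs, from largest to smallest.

37, 17, 10, 9, 8, 7, 6 bp

KpnI sites (GGTACC) start at positions 19, 26, 36, 45, 82.
KpnI cuts after base 5 of each site (before the last base), so after positions 23, 30, 40, 49, 86.
The EcoRV site (GATATC) starts at position 4.
EcoRV cuts after base 3 of each site, so after position 6.
Combined cut positions: 6, 23, 30, 40, 49, 86.
Linear molecule, 6 cuts → 7 fragments:
  1–6 → 6 bp
  7–23 → 17 bp
  24–30 → 7 bp
  31–40 → 10 bp
  41–49 → 9 bp
  50–86 → 37 bp
  87–94 → 8 bp
Sorted largest to smallest: 37, 17, 10, 9, 8, 7, 6 bp.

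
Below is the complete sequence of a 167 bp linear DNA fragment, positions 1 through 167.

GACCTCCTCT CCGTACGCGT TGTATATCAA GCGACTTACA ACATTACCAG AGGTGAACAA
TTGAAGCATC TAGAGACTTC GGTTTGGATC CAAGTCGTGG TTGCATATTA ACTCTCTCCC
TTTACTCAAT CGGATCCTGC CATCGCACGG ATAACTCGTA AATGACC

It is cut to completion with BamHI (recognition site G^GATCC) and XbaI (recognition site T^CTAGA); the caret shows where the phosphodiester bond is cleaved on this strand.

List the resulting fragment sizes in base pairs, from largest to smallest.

BamHI sites (GGATCC) start at positions 86, 132.
BamHI cuts after the first base of each site, so after positions 86, 132.
The XbaI site (TCTAGA) starts at position 69.
XbaI cuts after the first base of each site, so after position 69.
Combined cut positions: 69, 86, 132.
Linear molecule, 3 cuts → 4 fragments:
  1–69 → 69 bp
  70–86 → 17 bp
  87–132 → 46 bp
  133–167 → 35 bp
Sorted largest to smallest: 69, 46, 35, 17 bp.

69, 46, 35, 17 bp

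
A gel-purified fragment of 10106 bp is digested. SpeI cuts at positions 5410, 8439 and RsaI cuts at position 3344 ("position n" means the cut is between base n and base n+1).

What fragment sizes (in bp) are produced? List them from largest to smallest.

Combined cut positions (sorted): 3344, 5410, 8439.
Linear molecule, 3 cuts → 4 fragments:
  3344 − 0 = 3344 bp
  5410 − 3344 = 2066 bp
  8439 − 5410 = 3029 bp
  10106 − 8439 = 1667 bp
Sorted largest to smallest: 3344, 3029, 2066, 1667 bp.

3344, 3029, 2066, 1667 bp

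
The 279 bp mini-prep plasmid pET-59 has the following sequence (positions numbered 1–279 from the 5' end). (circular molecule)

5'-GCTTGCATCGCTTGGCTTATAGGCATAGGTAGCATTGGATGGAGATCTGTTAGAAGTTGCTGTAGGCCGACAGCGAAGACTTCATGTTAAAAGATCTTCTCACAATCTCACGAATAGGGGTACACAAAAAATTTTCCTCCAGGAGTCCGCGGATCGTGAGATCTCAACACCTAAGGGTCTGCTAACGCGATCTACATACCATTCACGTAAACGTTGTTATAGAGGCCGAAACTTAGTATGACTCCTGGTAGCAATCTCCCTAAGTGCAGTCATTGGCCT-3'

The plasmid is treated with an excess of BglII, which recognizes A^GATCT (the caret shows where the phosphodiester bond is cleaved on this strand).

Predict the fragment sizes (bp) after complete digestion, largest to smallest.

163, 67, 49 bp

BglII sites (AGATCT) start at positions 43, 92, 159.
BglII cuts after the first base of each site, so after positions 43, 92, 159.
Circular molecule, 3 cuts → 3 fragments:
  44–92 → 49 bp
  93–159 → 67 bp
  160–279 then 1–43 → 120 + 43 = 163 bp
Sorted largest to smallest: 163, 67, 49 bp.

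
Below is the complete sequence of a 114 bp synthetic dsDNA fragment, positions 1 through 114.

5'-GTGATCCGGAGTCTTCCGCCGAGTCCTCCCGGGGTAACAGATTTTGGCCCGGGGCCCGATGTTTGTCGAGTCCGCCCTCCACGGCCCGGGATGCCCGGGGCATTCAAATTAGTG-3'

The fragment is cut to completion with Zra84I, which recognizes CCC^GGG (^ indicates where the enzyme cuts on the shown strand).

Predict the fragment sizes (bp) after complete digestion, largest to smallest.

Zra84I sites (CCCGGG) start at positions 28, 48, 85, 94.
Zra84I cuts after base 3 of each site, so after positions 30, 50, 87, 96.
Linear molecule, 4 cuts → 5 fragments:
  1–30 → 30 bp
  31–50 → 20 bp
  51–87 → 37 bp
  88–96 → 9 bp
  97–114 → 18 bp
Sorted largest to smallest: 37, 30, 20, 18, 9 bp.

37, 30, 20, 18, 9 bp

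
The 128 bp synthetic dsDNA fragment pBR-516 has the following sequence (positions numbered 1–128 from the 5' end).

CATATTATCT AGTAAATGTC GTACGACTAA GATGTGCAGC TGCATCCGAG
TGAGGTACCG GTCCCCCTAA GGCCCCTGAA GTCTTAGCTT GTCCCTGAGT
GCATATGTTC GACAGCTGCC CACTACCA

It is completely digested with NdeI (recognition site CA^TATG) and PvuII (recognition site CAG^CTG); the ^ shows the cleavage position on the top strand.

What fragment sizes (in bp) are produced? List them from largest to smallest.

The NdeI site (CATATG) starts at position 102.
NdeI cuts after base 2 of each site, so after position 103.
PvuII sites (CAGCTG) start at positions 37, 113.
PvuII cuts after base 3 of each site, so after positions 39, 115.
Combined cut positions: 39, 103, 115.
Linear molecule, 3 cuts → 4 fragments:
  1–39 → 39 bp
  40–103 → 64 bp
  104–115 → 12 bp
  116–128 → 13 bp
Sorted largest to smallest: 64, 39, 13, 12 bp.

64, 39, 13, 12 bp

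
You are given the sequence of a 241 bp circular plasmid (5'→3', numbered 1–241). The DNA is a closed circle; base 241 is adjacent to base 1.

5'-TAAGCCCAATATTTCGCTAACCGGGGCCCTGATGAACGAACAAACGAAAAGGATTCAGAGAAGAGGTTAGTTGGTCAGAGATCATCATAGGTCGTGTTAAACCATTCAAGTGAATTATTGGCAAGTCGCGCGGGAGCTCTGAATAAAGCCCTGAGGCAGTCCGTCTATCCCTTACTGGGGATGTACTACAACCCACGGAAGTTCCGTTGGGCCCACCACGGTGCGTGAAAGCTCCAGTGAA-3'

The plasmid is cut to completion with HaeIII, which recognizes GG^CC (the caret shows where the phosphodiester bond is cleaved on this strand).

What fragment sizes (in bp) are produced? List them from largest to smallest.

HaeIII sites (GGCC) start at positions 25, 210.
HaeIII cuts after base 2 of each site, so after positions 26, 211.
Circular molecule, 2 cuts → 2 fragments:
  27–211 → 185 bp
  212–241 then 1–26 → 30 + 26 = 56 bp
Sorted largest to smallest: 185, 56 bp.

185, 56 bp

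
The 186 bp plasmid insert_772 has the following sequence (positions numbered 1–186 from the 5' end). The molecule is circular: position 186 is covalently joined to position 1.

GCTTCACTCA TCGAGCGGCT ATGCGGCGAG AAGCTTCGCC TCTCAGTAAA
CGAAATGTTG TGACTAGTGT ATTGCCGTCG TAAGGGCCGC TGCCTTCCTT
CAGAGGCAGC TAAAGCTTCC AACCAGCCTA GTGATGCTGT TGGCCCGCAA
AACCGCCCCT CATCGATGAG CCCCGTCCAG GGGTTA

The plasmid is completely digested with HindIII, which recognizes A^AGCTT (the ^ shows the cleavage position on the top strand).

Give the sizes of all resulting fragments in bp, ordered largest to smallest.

HindIII sites (AAGCTT) start at positions 31, 113.
HindIII cuts after the first base of each site, so after positions 31, 113.
Circular molecule, 2 cuts → 2 fragments:
  32–113 → 82 bp
  114–186 then 1–31 → 73 + 31 = 104 bp
Sorted largest to smallest: 104, 82 bp.

104, 82 bp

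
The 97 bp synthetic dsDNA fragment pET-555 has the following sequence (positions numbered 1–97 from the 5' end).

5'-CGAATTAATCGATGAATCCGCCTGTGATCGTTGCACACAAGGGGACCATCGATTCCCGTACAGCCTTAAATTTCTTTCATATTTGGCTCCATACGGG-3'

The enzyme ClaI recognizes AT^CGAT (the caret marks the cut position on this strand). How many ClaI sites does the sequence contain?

2

ATCGAT occurs starting at positions 8, 48.
ClaI cuts at 2 sites.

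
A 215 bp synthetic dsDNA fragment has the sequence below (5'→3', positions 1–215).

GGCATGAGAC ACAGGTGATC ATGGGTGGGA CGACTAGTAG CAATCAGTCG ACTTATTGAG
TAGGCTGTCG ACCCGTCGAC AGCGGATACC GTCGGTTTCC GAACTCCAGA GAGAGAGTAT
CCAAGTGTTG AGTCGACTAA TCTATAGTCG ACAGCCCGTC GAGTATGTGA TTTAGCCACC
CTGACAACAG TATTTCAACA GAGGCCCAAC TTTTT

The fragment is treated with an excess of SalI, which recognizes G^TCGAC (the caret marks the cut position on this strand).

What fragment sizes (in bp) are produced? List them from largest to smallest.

SalI sites (GTCGAC) start at positions 47, 67, 75, 132, 147.
SalI cuts after the first base of each site, so after positions 47, 67, 75, 132, 147.
Linear molecule, 5 cuts → 6 fragments:
  1–47 → 47 bp
  48–67 → 20 bp
  68–75 → 8 bp
  76–132 → 57 bp
  133–147 → 15 bp
  148–215 → 68 bp
Sorted largest to smallest: 68, 57, 47, 20, 15, 8 bp.

68, 57, 47, 20, 15, 8 bp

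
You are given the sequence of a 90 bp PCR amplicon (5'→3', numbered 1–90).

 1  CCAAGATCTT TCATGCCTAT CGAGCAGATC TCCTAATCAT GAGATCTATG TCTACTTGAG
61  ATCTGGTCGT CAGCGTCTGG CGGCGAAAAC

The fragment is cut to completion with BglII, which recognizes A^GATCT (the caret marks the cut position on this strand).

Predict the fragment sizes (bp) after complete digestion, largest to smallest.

31, 22, 17, 16, 4 bp

BglII sites (AGATCT) start at positions 4, 26, 42, 59.
BglII cuts after the first base of each site, so after positions 4, 26, 42, 59.
Linear molecule, 4 cuts → 5 fragments:
  1–4 → 4 bp
  5–26 → 22 bp
  27–42 → 16 bp
  43–59 → 17 bp
  60–90 → 31 bp
Sorted largest to smallest: 31, 22, 17, 16, 4 bp.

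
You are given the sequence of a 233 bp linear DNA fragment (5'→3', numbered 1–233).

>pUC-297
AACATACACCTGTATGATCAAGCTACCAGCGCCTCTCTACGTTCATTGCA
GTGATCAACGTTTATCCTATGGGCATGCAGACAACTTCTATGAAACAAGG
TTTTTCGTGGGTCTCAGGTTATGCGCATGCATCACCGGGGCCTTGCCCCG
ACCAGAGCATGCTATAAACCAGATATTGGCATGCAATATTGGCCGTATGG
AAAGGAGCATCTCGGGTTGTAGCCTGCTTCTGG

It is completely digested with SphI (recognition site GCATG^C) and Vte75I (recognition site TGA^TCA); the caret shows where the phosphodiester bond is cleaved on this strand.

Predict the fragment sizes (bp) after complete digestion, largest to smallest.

SphI sites (GCATGC) start at positions 73, 125, 157, 179.
SphI cuts after base 5 of each site (before the last base), so after positions 77, 129, 161, 183.
Vte75I sites (TGATCA) start at positions 15, 52.
Vte75I cuts after base 3 of each site, so after positions 17, 54.
Combined cut positions: 17, 54, 77, 129, 161, 183.
Linear molecule, 6 cuts → 7 fragments:
  1–17 → 17 bp
  18–54 → 37 bp
  55–77 → 23 bp
  78–129 → 52 bp
  130–161 → 32 bp
  162–183 → 22 bp
  184–233 → 50 bp
Sorted largest to smallest: 52, 50, 37, 32, 23, 22, 17 bp.

52, 50, 37, 32, 23, 22, 17 bp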